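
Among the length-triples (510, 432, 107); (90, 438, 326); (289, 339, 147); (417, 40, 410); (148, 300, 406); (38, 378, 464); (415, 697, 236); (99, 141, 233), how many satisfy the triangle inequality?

5

(107,432,510): 107+432 > 510 → valid
(90,326,438): 90+326 ≤ 438 → not valid
(147,289,339): 147+289 > 339 → valid
(40,410,417): 40+410 > 417 → valid
(148,300,406): 148+300 > 406 → valid
(38,378,464): 38+378 ≤ 464 → not valid
(236,415,697): 236+415 ≤ 697 → not valid
(99,141,233): 99+141 > 233 → valid
5 of the 8 triples form a triangle.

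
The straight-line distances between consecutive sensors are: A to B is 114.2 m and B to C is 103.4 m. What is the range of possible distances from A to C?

By the triangle inequality, |114.2 − 103.4| ≤ AC ≤ 114.2 + 103.4.

10.8 ≤ AC ≤ 217.6 m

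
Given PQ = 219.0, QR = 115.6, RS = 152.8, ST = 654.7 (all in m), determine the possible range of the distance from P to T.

The maximum is all hops collinear in one direction: 219.0 + 115.6 + 152.8 + 654.7 = 1142.1.
The longest hop is 654.7; the others sum to 487.4. Folding the others back against it leaves at least 654.7 − 487.4 = 167.3.

167.3 ≤ PT ≤ 1142.1 m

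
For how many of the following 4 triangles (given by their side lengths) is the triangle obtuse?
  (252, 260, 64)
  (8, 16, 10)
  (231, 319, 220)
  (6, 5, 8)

2

(252,260,64): 64²+252² = 67600 = 260² → right
(8,16,10): 8²+10² = 164 < 256 = 16² → obtuse
(231,319,220): 220²+231² = 101761 = 319² → right
(6,5,8): 5²+6² = 61 < 64 = 8² → obtuse
2 of the 4 are obtuse.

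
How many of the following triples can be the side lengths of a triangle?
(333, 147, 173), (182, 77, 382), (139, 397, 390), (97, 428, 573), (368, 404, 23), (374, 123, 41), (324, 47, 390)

(147,173,333): 147+173 ≤ 333 → not valid
(77,182,382): 77+182 ≤ 382 → not valid
(139,390,397): 139+390 > 397 → valid
(97,428,573): 97+428 ≤ 573 → not valid
(23,368,404): 23+368 ≤ 404 → not valid
(41,123,374): 41+123 ≤ 374 → not valid
(47,324,390): 47+324 ≤ 390 → not valid
1 of the 7 triples forms a triangle.

1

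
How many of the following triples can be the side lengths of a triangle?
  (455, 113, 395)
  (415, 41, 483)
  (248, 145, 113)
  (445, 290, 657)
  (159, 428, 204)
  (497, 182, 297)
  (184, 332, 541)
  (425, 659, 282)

(113,395,455): 113+395 > 455 → valid
(41,415,483): 41+415 ≤ 483 → not valid
(113,145,248): 113+145 > 248 → valid
(290,445,657): 290+445 > 657 → valid
(159,204,428): 159+204 ≤ 428 → not valid
(182,297,497): 182+297 ≤ 497 → not valid
(184,332,541): 184+332 ≤ 541 → not valid
(282,425,659): 282+425 > 659 → valid
4 of the 8 triples form a triangle.

4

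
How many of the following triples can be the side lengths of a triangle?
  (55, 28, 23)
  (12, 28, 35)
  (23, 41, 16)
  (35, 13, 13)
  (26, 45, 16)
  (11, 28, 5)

1

(23,28,55): 23+28 ≤ 55 → not valid
(12,28,35): 12+28 > 35 → valid
(16,23,41): 16+23 ≤ 41 → not valid
(13,13,35): 13+13 ≤ 35 → not valid
(16,26,45): 16+26 ≤ 45 → not valid
(5,11,28): 5+11 ≤ 28 → not valid
1 of the 6 triples forms a triangle.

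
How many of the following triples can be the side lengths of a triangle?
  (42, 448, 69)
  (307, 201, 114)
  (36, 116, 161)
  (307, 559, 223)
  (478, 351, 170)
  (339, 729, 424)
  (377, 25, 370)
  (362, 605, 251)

(42,69,448): 42+69 ≤ 448 → not valid
(114,201,307): 114+201 > 307 → valid
(36,116,161): 36+116 ≤ 161 → not valid
(223,307,559): 223+307 ≤ 559 → not valid
(170,351,478): 170+351 > 478 → valid
(339,424,729): 339+424 > 729 → valid
(25,370,377): 25+370 > 377 → valid
(251,362,605): 251+362 > 605 → valid
5 of the 8 triples form a triangle.

5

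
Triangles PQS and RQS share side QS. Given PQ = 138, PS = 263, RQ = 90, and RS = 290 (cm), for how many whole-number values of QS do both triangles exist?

From triangle PQS: 125 < QS < 401.
From triangle RQS: 200 < QS < 380.
Intersection: 200 < QS < 380, so integers 201 through 379: 179 values.

179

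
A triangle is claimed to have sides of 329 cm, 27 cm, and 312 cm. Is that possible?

The longest side is 329, and the other two sum to 339.
Since 339 > 329, the triangle inequality holds.

Yes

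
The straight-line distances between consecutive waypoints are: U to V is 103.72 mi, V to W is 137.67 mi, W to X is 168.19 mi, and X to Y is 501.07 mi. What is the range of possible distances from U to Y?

The maximum is all hops collinear in one direction: 103.72 + 137.67 + 168.19 + 501.07 = 910.65.
The longest hop is 501.07; the others sum to 409.58. Folding the others back against it leaves at least 501.07 − 409.58 = 91.49.

91.49 ≤ UY ≤ 910.65 mi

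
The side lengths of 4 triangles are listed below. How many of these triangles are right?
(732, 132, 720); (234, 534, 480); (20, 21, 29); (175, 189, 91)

(732,132,720): 132²+720² = 535824 = 732² → right
(234,534,480): 234²+480² = 285156 = 534² → right
(20,21,29): 20²+21² = 841 = 29² → right
(175,189,91): 91²+175² = 38906 > 35721 = 189² → acute
3 of the 4 are right.

3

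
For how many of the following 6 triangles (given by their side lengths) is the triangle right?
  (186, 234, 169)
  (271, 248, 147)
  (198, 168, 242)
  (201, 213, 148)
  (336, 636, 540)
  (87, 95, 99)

(186,234,169): 169²+186² = 63157 > 54756 = 234² → acute
(271,248,147): 147²+248² = 83113 > 73441 = 271² → acute
(198,168,242): 168²+198² = 67428 > 58564 = 242² → acute
(201,213,148): 148²+201² = 62305 > 45369 = 213² → acute
(336,636,540): 336²+540² = 404496 = 636² → right
(87,95,99): 87²+95² = 16594 > 9801 = 99² → acute
1 of the 6 is right.

1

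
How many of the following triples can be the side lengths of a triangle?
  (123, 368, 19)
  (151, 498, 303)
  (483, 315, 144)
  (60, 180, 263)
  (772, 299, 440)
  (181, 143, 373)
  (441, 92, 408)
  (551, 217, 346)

(19,123,368): 19+123 ≤ 368 → not valid
(151,303,498): 151+303 ≤ 498 → not valid
(144,315,483): 144+315 ≤ 483 → not valid
(60,180,263): 60+180 ≤ 263 → not valid
(299,440,772): 299+440 ≤ 772 → not valid
(143,181,373): 143+181 ≤ 373 → not valid
(92,408,441): 92+408 > 441 → valid
(217,346,551): 217+346 > 551 → valid
2 of the 8 triples form a triangle.

2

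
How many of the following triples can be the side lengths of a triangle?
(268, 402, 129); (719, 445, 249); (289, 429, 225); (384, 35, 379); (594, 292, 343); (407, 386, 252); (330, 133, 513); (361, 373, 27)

(129,268,402): 129+268 ≤ 402 → not valid
(249,445,719): 249+445 ≤ 719 → not valid
(225,289,429): 225+289 > 429 → valid
(35,379,384): 35+379 > 384 → valid
(292,343,594): 292+343 > 594 → valid
(252,386,407): 252+386 > 407 → valid
(133,330,513): 133+330 ≤ 513 → not valid
(27,361,373): 27+361 > 373 → valid
5 of the 8 triples form a triangle.

5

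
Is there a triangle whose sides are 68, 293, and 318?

Yes

The longest side is 318, and the other two sum to 361.
Since 361 > 318, the triangle inequality holds.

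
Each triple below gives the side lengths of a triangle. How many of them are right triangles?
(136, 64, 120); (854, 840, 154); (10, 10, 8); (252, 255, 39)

3

(136,64,120): 64²+120² = 18496 = 136² → right
(854,840,154): 154²+840² = 729316 = 854² → right
(10,10,8): 8²+10² = 164 > 100 = 10² → acute
(252,255,39): 39²+252² = 65025 = 255² → right
3 of the 4 are right.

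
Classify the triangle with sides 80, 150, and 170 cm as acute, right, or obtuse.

Compare the square of the longest side to the sum of squares of the other two: 80² + 150² = 28900 = 170².

right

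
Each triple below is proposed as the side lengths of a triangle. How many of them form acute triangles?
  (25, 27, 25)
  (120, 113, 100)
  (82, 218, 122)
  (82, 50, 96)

3

(25,27,25): 25²+25² = 1250 > 729 = 27² → acute
(120,113,100): 100²+113² = 22769 > 14400 = 120² → acute
(82,218,122): 82+122 ≤ 218, not a triangle
(82,50,96): 50²+82² = 9224 > 9216 = 96² → acute
3 of the 4 are acute.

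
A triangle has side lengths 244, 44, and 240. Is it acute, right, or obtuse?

Compare the square of the longest side to the sum of squares of the other two: 44² + 240² = 59536 = 244².

right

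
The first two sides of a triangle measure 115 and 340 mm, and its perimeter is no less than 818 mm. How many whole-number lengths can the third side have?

Triangle inequality: 225 < x < 455. Perimeter ≥ 818 gives x ≥ 818 − 115 − 340 = 363.
So 363 ≤ x < 455; integers 363 through 454: 92 values.

92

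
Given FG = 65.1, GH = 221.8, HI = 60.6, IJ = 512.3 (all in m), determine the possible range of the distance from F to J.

164.8 ≤ FJ ≤ 859.8 m

The maximum is all hops collinear in one direction: 65.1 + 221.8 + 60.6 + 512.3 = 859.8.
The longest hop is 512.3; the others sum to 347.5. Folding the others back against it leaves at least 512.3 − 347.5 = 164.8.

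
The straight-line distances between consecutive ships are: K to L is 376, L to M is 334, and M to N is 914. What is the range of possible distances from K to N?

The maximum is all hops collinear in one direction: 376 + 334 + 914 = 1624.
The longest hop is 914; the others sum to 710. Folding the others back against it leaves at least 914 − 710 = 204.

204 ≤ KN ≤ 1624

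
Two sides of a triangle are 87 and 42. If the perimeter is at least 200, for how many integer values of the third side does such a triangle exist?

58

Triangle inequality: 45 < x < 129. Perimeter ≥ 200 gives x ≥ 200 − 87 − 42 = 71.
So 71 ≤ x < 129; integers 71 through 128: 58 values.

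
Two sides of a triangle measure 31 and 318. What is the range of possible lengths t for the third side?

By the triangle inequality, t must be less than 31 + 318 = 349 and greater than |31 − 318| = 287.

287 < t < 349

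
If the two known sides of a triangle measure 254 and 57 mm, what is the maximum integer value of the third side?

310

The third side must be strictly less than 254 + 57 = 311.
The largest integer below 311 is 310.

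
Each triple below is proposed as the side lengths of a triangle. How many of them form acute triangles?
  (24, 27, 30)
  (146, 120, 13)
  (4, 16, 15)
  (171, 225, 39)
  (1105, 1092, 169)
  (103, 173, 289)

(24,27,30): 24²+27² = 1305 > 900 = 30² → acute
(146,120,13): 13+120 ≤ 146, not a triangle
(4,16,15): 4²+15² = 241 < 256 = 16² → obtuse
(171,225,39): 39+171 ≤ 225, not a triangle
(1105,1092,169): 169²+1092² = 1221025 = 1105² → right
(103,173,289): 103+173 ≤ 289, not a triangle
1 of the 6 is acute.

1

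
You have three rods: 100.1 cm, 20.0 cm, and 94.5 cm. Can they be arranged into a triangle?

The longest side is 100.1, and the other two sum to 114.5.
Since 114.5 > 100.1, the triangle inequality holds.

Yes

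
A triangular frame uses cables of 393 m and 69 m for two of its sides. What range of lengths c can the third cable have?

324 < c < 462 (m)

By the triangle inequality, c must be less than 393 + 69 = 462 and greater than |393 − 69| = 324.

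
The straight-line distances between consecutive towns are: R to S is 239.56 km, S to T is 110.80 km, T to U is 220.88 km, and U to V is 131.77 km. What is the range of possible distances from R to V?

0 ≤ RV ≤ 703.01 km

The maximum is all hops collinear in one direction: 239.56 + 110.80 + 220.88 + 131.77 = 703.01.
The longest hop is 239.56; the others sum to 463.45. Since 239.56 ≤ 463.45, the path can fold back on itself completely, so the minimum distance is 0.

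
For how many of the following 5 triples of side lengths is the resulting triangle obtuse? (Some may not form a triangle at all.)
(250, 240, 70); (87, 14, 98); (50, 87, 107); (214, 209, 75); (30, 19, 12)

(250,240,70): 70²+240² = 62500 = 250² → right
(87,14,98): 14²+87² = 7765 < 9604 = 98² → obtuse
(50,87,107): 50²+87² = 10069 < 11449 = 107² → obtuse
(214,209,75): 75²+209² = 49306 > 45796 = 214² → acute
(30,19,12): 12²+19² = 505 < 900 = 30² → obtuse
3 of the 5 are obtuse.

3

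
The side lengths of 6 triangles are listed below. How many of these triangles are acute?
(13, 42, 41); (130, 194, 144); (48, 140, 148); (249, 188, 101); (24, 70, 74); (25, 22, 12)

(13,42,41): 13²+41² = 1850 > 1764 = 42² → acute
(130,194,144): 130²+144² = 37636 = 194² → right
(48,140,148): 48²+140² = 21904 = 148² → right
(249,188,101): 101²+188² = 45545 < 62001 = 249² → obtuse
(24,70,74): 24²+70² = 5476 = 74² → right
(25,22,12): 12²+22² = 628 > 625 = 25² → acute
2 of the 6 are acute.

2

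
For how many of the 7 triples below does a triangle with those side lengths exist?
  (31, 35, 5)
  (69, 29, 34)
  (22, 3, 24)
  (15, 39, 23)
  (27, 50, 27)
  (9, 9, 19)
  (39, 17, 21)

3

(5,31,35): 5+31 > 35 → valid
(29,34,69): 29+34 ≤ 69 → not valid
(3,22,24): 3+22 > 24 → valid
(15,23,39): 15+23 ≤ 39 → not valid
(27,27,50): 27+27 > 50 → valid
(9,9,19): 9+9 ≤ 19 → not valid
(17,21,39): 17+21 ≤ 39 → not valid
3 of the 7 triples form a triangle.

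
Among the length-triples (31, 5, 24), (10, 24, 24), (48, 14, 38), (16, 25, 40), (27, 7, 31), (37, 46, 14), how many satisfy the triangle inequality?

5

(5,24,31): 5+24 ≤ 31 → not valid
(10,24,24): 10+24 > 24 → valid
(14,38,48): 14+38 > 48 → valid
(16,25,40): 16+25 > 40 → valid
(7,27,31): 7+27 > 31 → valid
(14,37,46): 14+37 > 46 → valid
5 of the 6 triples form a triangle.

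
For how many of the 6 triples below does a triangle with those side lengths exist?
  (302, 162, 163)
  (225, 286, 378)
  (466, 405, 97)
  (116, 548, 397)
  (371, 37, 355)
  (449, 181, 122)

(162,163,302): 162+163 > 302 → valid
(225,286,378): 225+286 > 378 → valid
(97,405,466): 97+405 > 466 → valid
(116,397,548): 116+397 ≤ 548 → not valid
(37,355,371): 37+355 > 371 → valid
(122,181,449): 122+181 ≤ 449 → not valid
4 of the 6 triples form a triangle.

4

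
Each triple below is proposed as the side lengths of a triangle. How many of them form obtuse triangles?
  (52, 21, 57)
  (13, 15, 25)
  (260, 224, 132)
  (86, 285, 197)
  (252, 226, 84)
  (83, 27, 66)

(52,21,57): 21²+52² = 3145 < 3249 = 57² → obtuse
(13,15,25): 13²+15² = 394 < 625 = 25² → obtuse
(260,224,132): 132²+224² = 67600 = 260² → right
(86,285,197): 86+197 ≤ 285, not a triangle
(252,226,84): 84²+226² = 58132 < 63504 = 252² → obtuse
(83,27,66): 27²+66² = 5085 < 6889 = 83² → obtuse
4 of the 6 are obtuse.

4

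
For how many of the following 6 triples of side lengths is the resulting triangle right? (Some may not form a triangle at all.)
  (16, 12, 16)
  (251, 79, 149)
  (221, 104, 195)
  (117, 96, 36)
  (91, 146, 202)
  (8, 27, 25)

(16,12,16): 12²+16² = 400 > 256 = 16² → acute
(251,79,149): 79+149 ≤ 251, not a triangle
(221,104,195): 104²+195² = 48841 = 221² → right
(117,96,36): 36²+96² = 10512 < 13689 = 117² → obtuse
(91,146,202): 91²+146² = 29597 < 40804 = 202² → obtuse
(8,27,25): 8²+25² = 689 < 729 = 27² → obtuse
1 of the 6 is right.

1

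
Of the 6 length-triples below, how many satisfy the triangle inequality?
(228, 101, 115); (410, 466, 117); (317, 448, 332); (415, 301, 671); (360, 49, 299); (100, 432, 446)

(101,115,228): 101+115 ≤ 228 → not valid
(117,410,466): 117+410 > 466 → valid
(317,332,448): 317+332 > 448 → valid
(301,415,671): 301+415 > 671 → valid
(49,299,360): 49+299 ≤ 360 → not valid
(100,432,446): 100+432 > 446 → valid
4 of the 6 triples form a triangle.

4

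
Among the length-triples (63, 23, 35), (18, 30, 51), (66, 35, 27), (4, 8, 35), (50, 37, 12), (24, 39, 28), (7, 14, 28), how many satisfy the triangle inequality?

(23,35,63): 23+35 ≤ 63 → not valid
(18,30,51): 18+30 ≤ 51 → not valid
(27,35,66): 27+35 ≤ 66 → not valid
(4,8,35): 4+8 ≤ 35 → not valid
(12,37,50): 12+37 ≤ 50 → not valid
(24,28,39): 24+28 > 39 → valid
(7,14,28): 7+14 ≤ 28 → not valid
1 of the 7 triples forms a triangle.

1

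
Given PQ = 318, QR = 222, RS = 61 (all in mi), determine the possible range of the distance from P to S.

35 ≤ PS ≤ 601 mi

The maximum is all hops collinear in one direction: 318 + 222 + 61 = 601.
The longest hop is 318; the others sum to 283. Folding the others back against it leaves at least 318 − 283 = 35.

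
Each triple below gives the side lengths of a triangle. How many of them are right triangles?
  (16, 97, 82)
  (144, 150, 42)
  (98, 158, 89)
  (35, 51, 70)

1

(16,97,82): 16²+82² = 6980 < 9409 = 97² → obtuse
(144,150,42): 42²+144² = 22500 = 150² → right
(98,158,89): 89²+98² = 17525 < 24964 = 158² → obtuse
(35,51,70): 35²+51² = 3826 < 4900 = 70² → obtuse
1 of the 4 is right.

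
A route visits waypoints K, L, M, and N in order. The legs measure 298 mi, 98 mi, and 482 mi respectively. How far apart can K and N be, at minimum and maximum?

86 ≤ KN ≤ 878 mi

The maximum is all hops collinear in one direction: 298 + 98 + 482 = 878.
The longest hop is 482; the others sum to 396. Folding the others back against it leaves at least 482 − 396 = 86.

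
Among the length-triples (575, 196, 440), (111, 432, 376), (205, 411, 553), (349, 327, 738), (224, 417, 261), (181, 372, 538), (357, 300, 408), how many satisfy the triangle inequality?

6

(196,440,575): 196+440 > 575 → valid
(111,376,432): 111+376 > 432 → valid
(205,411,553): 205+411 > 553 → valid
(327,349,738): 327+349 ≤ 738 → not valid
(224,261,417): 224+261 > 417 → valid
(181,372,538): 181+372 > 538 → valid
(300,357,408): 300+357 > 408 → valid
6 of the 7 triples form a triangle.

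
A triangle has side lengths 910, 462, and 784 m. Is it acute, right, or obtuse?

right

Compare the square of the longest side to the sum of squares of the other two: 462² + 784² = 828100 = 910².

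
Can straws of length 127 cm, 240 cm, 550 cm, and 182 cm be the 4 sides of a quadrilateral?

No

For a quadrilateral, each side must be shorter than the sum of the others.
Here the longest side is 550, but the remaining 3 sides sum to only 549.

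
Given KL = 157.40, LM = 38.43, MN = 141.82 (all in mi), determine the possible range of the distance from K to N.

0 ≤ KN ≤ 337.65 mi

The maximum is all hops collinear in one direction: 157.40 + 38.43 + 141.82 = 337.65.
The longest hop is 157.40; the others sum to 180.25. Since 157.40 ≤ 180.25, the path can fold back on itself completely, so the minimum distance is 0.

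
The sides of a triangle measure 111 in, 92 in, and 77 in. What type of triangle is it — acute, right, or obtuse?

acute

Compare the square of the longest side to the sum of squares of the other two: 77² + 92² = 14393 > 12321 = 111².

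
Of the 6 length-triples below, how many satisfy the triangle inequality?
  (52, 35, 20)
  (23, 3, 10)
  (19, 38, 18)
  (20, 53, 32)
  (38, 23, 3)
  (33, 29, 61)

(20,35,52): 20+35 > 52 → valid
(3,10,23): 3+10 ≤ 23 → not valid
(18,19,38): 18+19 ≤ 38 → not valid
(20,32,53): 20+32 ≤ 53 → not valid
(3,23,38): 3+23 ≤ 38 → not valid
(29,33,61): 29+33 > 61 → valid
2 of the 6 triples form a triangle.

2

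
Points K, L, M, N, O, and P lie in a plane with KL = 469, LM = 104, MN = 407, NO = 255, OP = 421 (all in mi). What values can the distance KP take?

0 ≤ KP ≤ 1656 mi

The maximum is all hops collinear in one direction: 469 + 104 + 407 + 255 + 421 = 1656.
The longest hop is 469; the others sum to 1187. Since 469 ≤ 1187, the path can fold back on itself completely, so the minimum distance is 0.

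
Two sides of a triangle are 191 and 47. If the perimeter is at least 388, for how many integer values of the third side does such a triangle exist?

88

Triangle inequality: 144 < x < 238. Perimeter ≥ 388 gives x ≥ 388 − 191 − 47 = 150.
So 150 ≤ x < 238; integers 150 through 237: 88 values.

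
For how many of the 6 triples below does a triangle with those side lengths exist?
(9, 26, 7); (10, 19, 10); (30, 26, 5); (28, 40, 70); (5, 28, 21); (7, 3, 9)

3

(7,9,26): 7+9 ≤ 26 → not valid
(10,10,19): 10+10 > 19 → valid
(5,26,30): 5+26 > 30 → valid
(28,40,70): 28+40 ≤ 70 → not valid
(5,21,28): 5+21 ≤ 28 → not valid
(3,7,9): 3+7 > 9 → valid
3 of the 6 triples form a triangle.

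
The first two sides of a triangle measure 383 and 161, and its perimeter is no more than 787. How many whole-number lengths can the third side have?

Triangle inequality: 222 < x < 544. Perimeter ≤ 787 gives x ≤ 787 − 383 − 161 = 243.
So 222 < x ≤ 243; integers 223 through 243: 21 values.

21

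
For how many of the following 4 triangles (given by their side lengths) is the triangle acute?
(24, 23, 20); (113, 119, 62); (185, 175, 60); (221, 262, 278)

3

(24,23,20): 20²+23² = 929 > 576 = 24² → acute
(113,119,62): 62²+113² = 16613 > 14161 = 119² → acute
(185,175,60): 60²+175² = 34225 = 185² → right
(221,262,278): 221²+262² = 117485 > 77284 = 278² → acute
3 of the 4 are acute.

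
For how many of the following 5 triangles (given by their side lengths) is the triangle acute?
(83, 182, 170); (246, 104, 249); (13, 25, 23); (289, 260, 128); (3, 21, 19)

4

(83,182,170): 83²+170² = 35789 > 33124 = 182² → acute
(246,104,249): 104²+246² = 71332 > 62001 = 249² → acute
(13,25,23): 13²+23² = 698 > 625 = 25² → acute
(289,260,128): 128²+260² = 83984 > 83521 = 289² → acute
(3,21,19): 3²+19² = 370 < 441 = 21² → obtuse
4 of the 5 are acute.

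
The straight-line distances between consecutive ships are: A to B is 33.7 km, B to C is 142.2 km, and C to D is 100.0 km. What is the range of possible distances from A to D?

8.5 ≤ AD ≤ 275.9 km

The maximum is all hops collinear in one direction: 33.7 + 142.2 + 100.0 = 275.9.
The longest hop is 142.2; the others sum to 133.7. Folding the others back against it leaves at least 142.2 − 133.7 = 8.5.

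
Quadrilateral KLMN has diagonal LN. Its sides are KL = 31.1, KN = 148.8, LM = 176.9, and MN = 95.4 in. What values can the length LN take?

117.7 < LN < 179.9

From triangle KLN: |31.1 − 148.8| < LN < 31.1 + 148.8, i.e. 117.7 < LN < 179.9.
From triangle MLN: 81.5 < LN < 272.3.
Both must hold, so LN lies in the intersection.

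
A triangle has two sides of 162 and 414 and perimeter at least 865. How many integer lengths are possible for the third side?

287

Triangle inequality: 252 < x < 576. Perimeter ≥ 865 gives x ≥ 865 − 162 − 414 = 289.
So 289 ≤ x < 576; integers 289 through 575: 287 values.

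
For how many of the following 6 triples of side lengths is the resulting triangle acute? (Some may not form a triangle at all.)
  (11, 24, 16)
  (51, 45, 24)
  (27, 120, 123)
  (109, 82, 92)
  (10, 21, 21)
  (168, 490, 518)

2

(11,24,16): 11²+16² = 377 < 576 = 24² → obtuse
(51,45,24): 24²+45² = 2601 = 51² → right
(27,120,123): 27²+120² = 15129 = 123² → right
(109,82,92): 82²+92² = 15188 > 11881 = 109² → acute
(10,21,21): 10²+21² = 541 > 441 = 21² → acute
(168,490,518): 168²+490² = 268324 = 518² → right
2 of the 6 are acute.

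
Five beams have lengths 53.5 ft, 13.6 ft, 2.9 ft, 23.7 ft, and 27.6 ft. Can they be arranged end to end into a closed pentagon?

Yes

A pentagon exists iff every side is shorter than the sum of the others — equivalently, the longest side is less than the sum of the rest.
Longest side 53.5 < 67.8 (sum of the remaining 4), so yes.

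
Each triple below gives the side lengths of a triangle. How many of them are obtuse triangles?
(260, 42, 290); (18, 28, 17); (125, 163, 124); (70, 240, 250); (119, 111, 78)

(260,42,290): 42²+260² = 69364 < 84100 = 290² → obtuse
(18,28,17): 17²+18² = 613 < 784 = 28² → obtuse
(125,163,124): 124²+125² = 31001 > 26569 = 163² → acute
(70,240,250): 70²+240² = 62500 = 250² → right
(119,111,78): 78²+111² = 18405 > 14161 = 119² → acute
2 of the 5 are obtuse.

2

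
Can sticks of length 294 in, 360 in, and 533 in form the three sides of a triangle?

Yes

The longest side is 533, and the other two sum to 654.
Since 654 > 533, the triangle inequality holds.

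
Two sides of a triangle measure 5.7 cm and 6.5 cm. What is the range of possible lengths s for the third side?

0.8 < s < 12.2

By the triangle inequality, s must be less than 5.7 + 6.5 = 12.2 and greater than |5.7 − 6.5| = 0.8.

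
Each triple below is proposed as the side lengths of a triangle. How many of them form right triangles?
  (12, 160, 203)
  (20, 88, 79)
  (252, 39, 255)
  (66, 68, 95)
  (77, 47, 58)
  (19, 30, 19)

(12,160,203): 12+160 ≤ 203, not a triangle
(20,88,79): 20²+79² = 6641 < 7744 = 88² → obtuse
(252,39,255): 39²+252² = 65025 = 255² → right
(66,68,95): 66²+68² = 8980 < 9025 = 95² → obtuse
(77,47,58): 47²+58² = 5573 < 5929 = 77² → obtuse
(19,30,19): 19²+19² = 722 < 900 = 30² → obtuse
1 of the 6 is right.

1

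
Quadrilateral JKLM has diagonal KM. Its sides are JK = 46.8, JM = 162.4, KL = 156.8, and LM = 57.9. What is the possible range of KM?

115.6 < KM < 209.2

From triangle JKM: |46.8 − 162.4| < KM < 46.8 + 162.4, i.e. 115.6 < KM < 209.2.
From triangle LKM: 98.9 < KM < 214.7.
Both must hold, so KM lies in the intersection.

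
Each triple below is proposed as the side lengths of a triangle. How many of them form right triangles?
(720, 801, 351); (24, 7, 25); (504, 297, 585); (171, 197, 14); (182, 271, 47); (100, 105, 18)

3

(720,801,351): 351²+720² = 641601 = 801² → right
(24,7,25): 7²+24² = 625 = 25² → right
(504,297,585): 297²+504² = 342225 = 585² → right
(171,197,14): 14+171 ≤ 197, not a triangle
(182,271,47): 47+182 ≤ 271, not a triangle
(100,105,18): 18²+100² = 10324 < 11025 = 105² → obtuse
3 of the 6 are right.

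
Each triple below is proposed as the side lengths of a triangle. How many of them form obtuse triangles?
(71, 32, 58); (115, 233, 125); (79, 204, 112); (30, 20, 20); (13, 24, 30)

4

(71,32,58): 32²+58² = 4388 < 5041 = 71² → obtuse
(115,233,125): 115²+125² = 28850 < 54289 = 233² → obtuse
(79,204,112): 79+112 ≤ 204, not a triangle
(30,20,20): 20²+20² = 800 < 900 = 30² → obtuse
(13,24,30): 13²+24² = 745 < 900 = 30² → obtuse
4 of the 5 are obtuse.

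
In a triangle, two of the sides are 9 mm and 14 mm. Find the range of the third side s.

By the triangle inequality, s must be less than 9 + 14 = 23 and greater than |9 − 14| = 5.

5 < s < 23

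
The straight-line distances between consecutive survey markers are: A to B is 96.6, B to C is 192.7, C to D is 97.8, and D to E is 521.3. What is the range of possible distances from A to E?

134.2 ≤ AE ≤ 908.4

The maximum is all hops collinear in one direction: 96.6 + 192.7 + 97.8 + 521.3 = 908.4.
The longest hop is 521.3; the others sum to 387.1. Folding the others back against it leaves at least 521.3 − 387.1 = 134.2.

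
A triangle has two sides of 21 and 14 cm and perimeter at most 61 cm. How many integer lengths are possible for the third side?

Triangle inequality: 7 < x < 35. Perimeter ≤ 61 gives x ≤ 61 − 21 − 14 = 26.
So 7 < x ≤ 26; integers 8 through 26: 19 values.

19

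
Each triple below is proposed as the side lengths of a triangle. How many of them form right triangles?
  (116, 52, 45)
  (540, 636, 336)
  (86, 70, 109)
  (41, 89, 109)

1

(116,52,45): 45+52 ≤ 116, not a triangle
(540,636,336): 336²+540² = 404496 = 636² → right
(86,70,109): 70²+86² = 12296 > 11881 = 109² → acute
(41,89,109): 41²+89² = 9602 < 11881 = 109² → obtuse
1 of the 4 is right.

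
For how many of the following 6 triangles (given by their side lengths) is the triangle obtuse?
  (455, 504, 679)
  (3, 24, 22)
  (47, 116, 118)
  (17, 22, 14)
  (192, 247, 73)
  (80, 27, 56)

(455,504,679): 455²+504² = 461041 = 679² → right
(3,24,22): 3²+22² = 493 < 576 = 24² → obtuse
(47,116,118): 47²+116² = 15665 > 13924 = 118² → acute
(17,22,14): 14²+17² = 485 > 484 = 22² → acute
(192,247,73): 73²+192² = 42193 < 61009 = 247² → obtuse
(80,27,56): 27²+56² = 3865 < 6400 = 80² → obtuse
3 of the 6 are obtuse.

3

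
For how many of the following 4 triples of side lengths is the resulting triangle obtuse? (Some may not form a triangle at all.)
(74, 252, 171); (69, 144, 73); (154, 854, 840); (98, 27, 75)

(74,252,171): 74+171 ≤ 252, not a triangle
(69,144,73): 69+73 ≤ 144, not a triangle
(154,854,840): 154²+840² = 729316 = 854² → right
(98,27,75): 27²+75² = 6354 < 9604 = 98² → obtuse
1 of the 4 is obtuse.

1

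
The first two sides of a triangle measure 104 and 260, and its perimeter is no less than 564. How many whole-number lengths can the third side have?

164

Triangle inequality: 156 < x < 364. Perimeter ≥ 564 gives x ≥ 564 − 104 − 260 = 200.
So 200 ≤ x < 364; integers 200 through 363: 164 values.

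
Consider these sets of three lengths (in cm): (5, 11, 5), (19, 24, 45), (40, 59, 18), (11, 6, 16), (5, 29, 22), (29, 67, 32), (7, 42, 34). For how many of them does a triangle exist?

1

(5,5,11): 5+5 ≤ 11 → not valid
(19,24,45): 19+24 ≤ 45 → not valid
(18,40,59): 18+40 ≤ 59 → not valid
(6,11,16): 6+11 > 16 → valid
(5,22,29): 5+22 ≤ 29 → not valid
(29,32,67): 29+32 ≤ 67 → not valid
(7,34,42): 7+34 ≤ 42 → not valid
1 of the 7 triples forms a triangle.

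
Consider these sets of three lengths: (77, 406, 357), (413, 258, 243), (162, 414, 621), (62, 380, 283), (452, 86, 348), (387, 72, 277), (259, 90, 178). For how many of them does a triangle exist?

3

(77,357,406): 77+357 > 406 → valid
(243,258,413): 243+258 > 413 → valid
(162,414,621): 162+414 ≤ 621 → not valid
(62,283,380): 62+283 ≤ 380 → not valid
(86,348,452): 86+348 ≤ 452 → not valid
(72,277,387): 72+277 ≤ 387 → not valid
(90,178,259): 90+178 > 259 → valid
3 of the 7 triples form a triangle.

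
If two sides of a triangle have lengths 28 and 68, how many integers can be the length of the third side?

The third side lies in the open interval (40, 96).
Integers from 41 to 95 inclusive: 95 − 41 + 1 = 55.

55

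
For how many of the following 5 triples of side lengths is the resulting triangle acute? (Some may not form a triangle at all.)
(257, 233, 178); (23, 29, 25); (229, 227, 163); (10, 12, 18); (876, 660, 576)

(257,233,178): 178²+233² = 85973 > 66049 = 257² → acute
(23,29,25): 23²+25² = 1154 > 841 = 29² → acute
(229,227,163): 163²+227² = 78098 > 52441 = 229² → acute
(10,12,18): 10²+12² = 244 < 324 = 18² → obtuse
(876,660,576): 576²+660² = 767376 = 876² → right
3 of the 5 are acute.

3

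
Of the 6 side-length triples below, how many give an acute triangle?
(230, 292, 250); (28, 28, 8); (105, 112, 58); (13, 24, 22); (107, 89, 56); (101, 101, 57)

5

(230,292,250): 230²+250² = 115400 > 85264 = 292² → acute
(28,28,8): 8²+28² = 848 > 784 = 28² → acute
(105,112,58): 58²+105² = 14389 > 12544 = 112² → acute
(13,24,22): 13²+22² = 653 > 576 = 24² → acute
(107,89,56): 56²+89² = 11057 < 11449 = 107² → obtuse
(101,101,57): 57²+101² = 13450 > 10201 = 101² → acute
5 of the 6 are acute.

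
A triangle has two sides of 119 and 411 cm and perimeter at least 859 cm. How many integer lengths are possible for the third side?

Triangle inequality: 292 < x < 530. Perimeter ≥ 859 gives x ≥ 859 − 119 − 411 = 329.
So 329 ≤ x < 530; integers 329 through 529: 201 values.

201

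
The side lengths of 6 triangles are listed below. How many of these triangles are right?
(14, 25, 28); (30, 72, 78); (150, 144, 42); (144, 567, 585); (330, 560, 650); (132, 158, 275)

4

(14,25,28): 14²+25² = 821 > 784 = 28² → acute
(30,72,78): 30²+72² = 6084 = 78² → right
(150,144,42): 42²+144² = 22500 = 150² → right
(144,567,585): 144²+567² = 342225 = 585² → right
(330,560,650): 330²+560² = 422500 = 650² → right
(132,158,275): 132²+158² = 42388 < 75625 = 275² → obtuse
4 of the 6 are right.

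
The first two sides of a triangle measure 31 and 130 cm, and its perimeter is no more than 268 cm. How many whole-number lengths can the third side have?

8

Triangle inequality: 99 < x < 161. Perimeter ≤ 268 gives x ≤ 268 − 31 − 130 = 107.
So 99 < x ≤ 107; integers 100 through 107: 8 values.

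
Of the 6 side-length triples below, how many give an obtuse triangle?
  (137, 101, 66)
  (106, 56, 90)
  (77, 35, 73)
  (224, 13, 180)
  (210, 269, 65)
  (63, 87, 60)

2

(137,101,66): 66²+101² = 14557 < 18769 = 137² → obtuse
(106,56,90): 56²+90² = 11236 = 106² → right
(77,35,73): 35²+73² = 6554 > 5929 = 77² → acute
(224,13,180): 13+180 ≤ 224, not a triangle
(210,269,65): 65²+210² = 48325 < 72361 = 269² → obtuse
(63,87,60): 60²+63² = 7569 = 87² → right
2 of the 6 are obtuse.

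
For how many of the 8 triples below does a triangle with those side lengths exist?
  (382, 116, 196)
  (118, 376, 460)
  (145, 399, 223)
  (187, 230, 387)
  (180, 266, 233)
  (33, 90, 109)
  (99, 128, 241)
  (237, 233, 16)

(116,196,382): 116+196 ≤ 382 → not valid
(118,376,460): 118+376 > 460 → valid
(145,223,399): 145+223 ≤ 399 → not valid
(187,230,387): 187+230 > 387 → valid
(180,233,266): 180+233 > 266 → valid
(33,90,109): 33+90 > 109 → valid
(99,128,241): 99+128 ≤ 241 → not valid
(16,233,237): 16+233 > 237 → valid
5 of the 8 triples form a triangle.

5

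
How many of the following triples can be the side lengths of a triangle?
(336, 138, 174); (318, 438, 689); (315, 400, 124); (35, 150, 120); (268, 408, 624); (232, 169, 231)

5

(138,174,336): 138+174 ≤ 336 → not valid
(318,438,689): 318+438 > 689 → valid
(124,315,400): 124+315 > 400 → valid
(35,120,150): 35+120 > 150 → valid
(268,408,624): 268+408 > 624 → valid
(169,231,232): 169+231 > 232 → valid
5 of the 6 triples form a triangle.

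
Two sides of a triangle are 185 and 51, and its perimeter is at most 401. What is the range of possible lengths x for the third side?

Triangle inequality alone gives 134 < x < 236.
The perimeter condition gives x ≤ 401 − 185 − 51 = 165.
Intersecting the two: 134 < x ≤ 165.

134 < x ≤ 165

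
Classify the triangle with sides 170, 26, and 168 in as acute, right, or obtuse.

Compare the square of the longest side to the sum of squares of the other two: 26² + 168² = 28900 = 170².

right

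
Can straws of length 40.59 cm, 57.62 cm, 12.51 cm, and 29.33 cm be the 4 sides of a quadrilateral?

A quadrilateral exists iff every side is shorter than the sum of the others — equivalently, the longest side is less than the sum of the rest.
Longest side 57.62 < 82.43 (sum of the remaining 3), so yes.

Yes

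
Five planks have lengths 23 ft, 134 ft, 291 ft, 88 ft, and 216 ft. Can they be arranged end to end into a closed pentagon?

A pentagon exists iff every side is shorter than the sum of the others — equivalently, the longest side is less than the sum of the rest.
Longest side 291 < 461 (sum of the remaining 4), so yes.

Yes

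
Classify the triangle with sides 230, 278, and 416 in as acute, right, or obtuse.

Compare the square of the longest side to the sum of squares of the other two: 230² + 278² = 130184 < 173056 = 416².

obtuse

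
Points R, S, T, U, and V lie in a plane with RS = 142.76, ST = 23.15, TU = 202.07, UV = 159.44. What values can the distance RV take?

0 ≤ RV ≤ 527.42

The maximum is all hops collinear in one direction: 142.76 + 23.15 + 202.07 + 159.44 = 527.42.
The longest hop is 202.07; the others sum to 325.35. Since 202.07 ≤ 325.35, the path can fold back on itself completely, so the minimum distance is 0.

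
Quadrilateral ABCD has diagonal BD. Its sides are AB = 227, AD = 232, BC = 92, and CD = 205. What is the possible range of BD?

113 < BD < 297

From triangle ABD: |227 − 232| < BD < 227 + 232, i.e. 5 < BD < 459.
From triangle CBD: 113 < BD < 297.
Both must hold, so BD lies in the intersection.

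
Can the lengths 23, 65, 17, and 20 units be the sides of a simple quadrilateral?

For a quadrilateral, each side must be shorter than the sum of the others.
Here the longest side is 65, but the remaining 3 sides sum to only 60.

No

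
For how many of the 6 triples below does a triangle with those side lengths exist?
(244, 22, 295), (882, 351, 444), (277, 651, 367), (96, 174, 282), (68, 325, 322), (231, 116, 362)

1

(22,244,295): 22+244 ≤ 295 → not valid
(351,444,882): 351+444 ≤ 882 → not valid
(277,367,651): 277+367 ≤ 651 → not valid
(96,174,282): 96+174 ≤ 282 → not valid
(68,322,325): 68+322 > 325 → valid
(116,231,362): 116+231 ≤ 362 → not valid
1 of the 6 triples forms a triangle.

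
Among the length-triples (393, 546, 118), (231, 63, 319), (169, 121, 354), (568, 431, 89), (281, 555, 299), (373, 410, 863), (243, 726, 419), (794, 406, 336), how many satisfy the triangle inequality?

(118,393,546): 118+393 ≤ 546 → not valid
(63,231,319): 63+231 ≤ 319 → not valid
(121,169,354): 121+169 ≤ 354 → not valid
(89,431,568): 89+431 ≤ 568 → not valid
(281,299,555): 281+299 > 555 → valid
(373,410,863): 373+410 ≤ 863 → not valid
(243,419,726): 243+419 ≤ 726 → not valid
(336,406,794): 336+406 ≤ 794 → not valid
1 of the 8 triples forms a triangle.

1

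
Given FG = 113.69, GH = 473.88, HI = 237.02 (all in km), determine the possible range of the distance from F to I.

The maximum is all hops collinear in one direction: 113.69 + 473.88 + 237.02 = 824.59.
The longest hop is 473.88; the others sum to 350.71. Folding the others back against it leaves at least 473.88 − 350.71 = 123.17.

123.17 ≤ FI ≤ 824.59 km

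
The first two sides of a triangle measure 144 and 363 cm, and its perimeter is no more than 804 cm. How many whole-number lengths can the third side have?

78

Triangle inequality: 219 < x < 507. Perimeter ≤ 804 gives x ≤ 804 − 144 − 363 = 297.
So 219 < x ≤ 297; integers 220 through 297: 78 values.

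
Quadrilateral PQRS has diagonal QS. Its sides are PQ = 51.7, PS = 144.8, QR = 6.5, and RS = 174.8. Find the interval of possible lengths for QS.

168.3 < QS < 181.3

From triangle PQS: |51.7 − 144.8| < QS < 51.7 + 144.8, i.e. 93.1 < QS < 196.5.
From triangle RQS: 168.3 < QS < 181.3.
Both must hold, so QS lies in the intersection.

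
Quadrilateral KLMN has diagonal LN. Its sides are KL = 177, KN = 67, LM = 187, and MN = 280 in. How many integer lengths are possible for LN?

133

From triangle KLN: 110 < LN < 244.
From triangle MLN: 93 < LN < 467.
Intersection: 110 < LN < 244, so integers 111 through 243: 133 values.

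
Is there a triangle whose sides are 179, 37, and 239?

No

The longest side is 239, but the other two sum to only 216.
216 < 239, so the triangle inequality fails.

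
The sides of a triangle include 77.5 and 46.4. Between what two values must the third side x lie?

31.1 < x < 123.9

By the triangle inequality, x must be less than 77.5 + 46.4 = 123.9 and greater than |77.5 − 46.4| = 31.1.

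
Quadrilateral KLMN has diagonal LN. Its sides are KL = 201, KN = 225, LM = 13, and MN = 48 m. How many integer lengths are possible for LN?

25

From triangle KLN: 24 < LN < 426.
From triangle MLN: 35 < LN < 61.
Intersection: 35 < LN < 61, so integers 36 through 60: 25 values.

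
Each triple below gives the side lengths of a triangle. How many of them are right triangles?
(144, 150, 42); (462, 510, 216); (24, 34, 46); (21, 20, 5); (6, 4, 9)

(144,150,42): 42²+144² = 22500 = 150² → right
(462,510,216): 216²+462² = 260100 = 510² → right
(24,34,46): 24²+34² = 1732 < 2116 = 46² → obtuse
(21,20,5): 5²+20² = 425 < 441 = 21² → obtuse
(6,4,9): 4²+6² = 52 < 81 = 9² → obtuse
2 of the 5 are right.

2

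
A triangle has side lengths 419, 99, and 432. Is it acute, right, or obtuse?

obtuse

Compare the square of the longest side to the sum of squares of the other two: 99² + 419² = 185362 < 186624 = 432².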